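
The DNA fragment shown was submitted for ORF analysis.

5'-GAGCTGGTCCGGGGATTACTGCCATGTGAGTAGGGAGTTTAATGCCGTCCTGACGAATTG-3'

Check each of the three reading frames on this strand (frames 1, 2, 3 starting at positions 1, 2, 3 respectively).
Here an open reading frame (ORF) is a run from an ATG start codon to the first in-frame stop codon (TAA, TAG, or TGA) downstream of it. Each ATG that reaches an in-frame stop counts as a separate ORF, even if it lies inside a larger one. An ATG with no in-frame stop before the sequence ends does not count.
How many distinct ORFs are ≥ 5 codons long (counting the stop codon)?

Frame 1: GAG CTG GTC CGG GGA TTA CTG CCA TGT GAG TAG GGA GTT TAA TGC CGT CCT GAC GAA TTG — no ATG→stop ORF.
Frame 2: AGC TGG TCC GGG GAT TAC TGC CAT GTG AGT AGG GAG TTT AAT GCC GTC CTG ACG AAT — no ATG→stop ORF.
Frame 3: GCT GGT CCG GGG ATT ACT GCC ATG TGA GTA GGG AGT TTA ATG CCG TCC TGA CGA ATT — ATG at 24, stop TGA at 27 → 6 nt; ATG at 42, stop TGA at 51 → 12 nt.
No ORF reaches 5 codons. Count = 0.

0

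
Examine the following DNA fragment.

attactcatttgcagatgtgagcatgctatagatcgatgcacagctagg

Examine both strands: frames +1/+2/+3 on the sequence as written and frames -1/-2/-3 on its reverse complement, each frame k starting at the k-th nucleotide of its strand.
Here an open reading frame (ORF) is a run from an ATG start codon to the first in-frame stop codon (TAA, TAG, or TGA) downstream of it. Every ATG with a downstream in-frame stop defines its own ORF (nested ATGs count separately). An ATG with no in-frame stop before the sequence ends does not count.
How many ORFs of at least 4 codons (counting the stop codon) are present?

2

Reverse complement (5'→3'): CCTAGCTGTGCATCGATCTATAGCATGCTCACATCTGCAAATGAGTAAT
Frame +1: ATT ACT CAT TTG CAG ATG TGA GCA TGC TAT AGA TCG ATG CAC AGC TAG — ATG at 16, stop TGA at 19 → 6 nt; ATG at 37, stop TAG at 46 → 12 nt.
Frame +2: TTA CTC ATT TGC AGA TGT GAG CAT GCT ATA GAT CGA TGC ACA GCT AGG — no ATG→stop ORF.
Frame +3: TAC TCA TTT GCA GAT GTG AGC ATG CTA TAG ATC GAT GCA CAG CTA — ATG at 24, stop TAG at 30 → 9 nt.
Frame -1: CCT AGC TGT GCA TCG ATC TAT AGC ATG CTC ACA TCT GCA AAT GAG TAA — ATG at 25, stop TAA at 46 → 24 nt.
Frame -2: CTA GCT GTG CAT CGA TCT ATA GCA TGC TCA CAT CTG CAA ATG AGT AAT — no ATG→stop ORF.
Frame -3: TAG CTG TGC ATC GAT CTA TAG CAT GCT CAC ATC TGC AAA TGA GTA — no ATG→stop ORF.
ORFs ≥ 4 codons: frame +1 37–48 (4 codons), frame -1 25–48 (8 codons). Count = 2.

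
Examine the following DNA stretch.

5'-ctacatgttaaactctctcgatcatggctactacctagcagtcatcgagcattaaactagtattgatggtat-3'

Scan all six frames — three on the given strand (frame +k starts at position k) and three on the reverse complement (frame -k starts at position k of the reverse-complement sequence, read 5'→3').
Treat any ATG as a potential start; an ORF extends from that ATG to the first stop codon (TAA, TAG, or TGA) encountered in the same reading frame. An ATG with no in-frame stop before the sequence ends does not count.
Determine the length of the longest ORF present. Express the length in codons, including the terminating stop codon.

17

Reverse complement (5'→3'): ATACCATCAATACTAGTTTAATGCTCGATGACTGCTAGGTAGTAGCCATGATCGAGAGAGTTTAACATGTAG
Frame +1: CTA CAT GTT AAA CTC TCT CGA TCA TGG CTA CTA CCT AGC AGT CAT CGA GCA TTA AAC TAG TAT TGA TGG TAT — no ATG→stop ORF.
Frame +2: TAC ATG TTA AAC TCT CTC GAT CAT GGC TAC TAC CTA GCA GTC ATC GAG CAT TAA ACT AGT ATT GAT GGT — ATG at 5, stop TAA at 53 → 51 nt.
Frame +3: ACA TGT TAA ACT CTC TCG ATC ATG GCT ACT ACC TAG CAG TCA TCG AGC ATT AAA CTA GTA TTG ATG GTA — ATG at 24, stop TAG at 36 → 15 nt.
Frame -1: ATA CCA TCA ATA CTA GTT TAA TGC TCG ATG ACT GCT AGG TAG TAG CCA TGA TCG AGA GAG TTT AAC ATG TAG — ATG at 28, stop TAG at 40 → 15 nt; ATG at 67, stop TAG at 70 → 6 nt.
Frame -2: TAC CAT CAA TAC TAG TTT AAT GCT CGA TGA CTG CTA GGT AGT AGC CAT GAT CGA GAG AGT TTA ACA TGT — no ATG→stop ORF.
Frame -3: ACC ATC AAT ACT AGT TTA ATG CTC GAT GAC TGC TAG GTA GTA GCC ATG ATC GAG AGA GTT TAA CAT GTA — ATG at 21, stop TAG at 36 → 18 nt; ATG at 48, stop TAA at 63 → 18 nt.
Longest: frame +2, positions 5–55, 51 nt = 17 codons = 16 aa. → 17 codons.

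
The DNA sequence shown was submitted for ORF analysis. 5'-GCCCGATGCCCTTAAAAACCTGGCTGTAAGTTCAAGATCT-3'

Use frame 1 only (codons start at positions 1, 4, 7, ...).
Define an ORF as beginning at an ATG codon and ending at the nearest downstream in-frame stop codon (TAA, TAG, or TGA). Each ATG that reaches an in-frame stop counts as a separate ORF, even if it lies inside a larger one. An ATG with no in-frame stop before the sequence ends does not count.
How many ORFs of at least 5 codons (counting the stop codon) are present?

Frame 1: GCC CGA TGC CCT TAA AAA CCT GGC TGT AAG TTC AAG ATC — no ATG→stop ORF.
No ORF reaches 5 codons. Count = 0.

0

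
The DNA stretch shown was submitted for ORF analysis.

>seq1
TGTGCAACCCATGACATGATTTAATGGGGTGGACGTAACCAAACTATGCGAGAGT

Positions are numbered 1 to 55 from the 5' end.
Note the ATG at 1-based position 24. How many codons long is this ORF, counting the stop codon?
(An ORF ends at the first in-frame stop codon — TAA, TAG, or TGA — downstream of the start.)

5

Codons from position 24: ATG (24–26), GGG (27–29), TGG (30–32), ACG (33–35), TAA (36–38).
TAA is the first in-frame stop; that's 5 codons including the stop.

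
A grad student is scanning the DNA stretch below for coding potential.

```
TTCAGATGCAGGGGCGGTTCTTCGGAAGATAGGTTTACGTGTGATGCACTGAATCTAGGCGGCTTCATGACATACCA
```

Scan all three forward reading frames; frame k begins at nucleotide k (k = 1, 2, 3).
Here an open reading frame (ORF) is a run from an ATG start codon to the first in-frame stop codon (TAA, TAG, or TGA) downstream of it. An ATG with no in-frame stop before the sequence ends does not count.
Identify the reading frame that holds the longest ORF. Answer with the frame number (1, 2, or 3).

Frame 1: TTC AGA TGC AGG GGC GGT TCT TCG GAA GAT AGG TTT ACG TGT GAT GCA CTG AAT CTA GGC GGC TTC ATG ACA TAC — no ATG→stop ORF.
Frame 2: TCA GAT GCA GGG GCG GTT CTT CGG AAG ATA GGT TTA CGT GTG ATG CAC TGA ATC TAG GCG GCT TCA TGA CAT ACC — ATG at 44, stop TGA at 50 → 9 nt.
Frame 3: CAG ATG CAG GGG CGG TTC TTC GGA AGA TAG GTT TAC GTG TGA TGC ACT GAA TCT AGG CGG CTT CAT GAC ATA CCA — ATG at 6, stop TAG at 30 → 27 nt.
Longest ORF is 27 nt in frame 3 (positions 6–32).

3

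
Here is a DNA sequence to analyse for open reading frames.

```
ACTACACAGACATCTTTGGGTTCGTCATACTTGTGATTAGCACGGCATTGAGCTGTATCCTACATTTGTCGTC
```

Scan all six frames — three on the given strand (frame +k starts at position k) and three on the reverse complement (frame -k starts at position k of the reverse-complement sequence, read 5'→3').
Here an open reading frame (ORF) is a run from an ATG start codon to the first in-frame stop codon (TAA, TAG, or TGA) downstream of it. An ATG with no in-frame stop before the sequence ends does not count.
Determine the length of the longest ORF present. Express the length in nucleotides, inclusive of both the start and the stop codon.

27

Reverse complement (5'→3'): GACGACAAATGTAGGATACAGCTCAATGCCGTGCTAATCACAAGTATGACGAACCCAAAGATGTCTGTGTAGT
Frame +1: ACT ACA CAG ACA TCT TTG GGT TCG TCA TAC TTG TGA TTA GCA CGG CAT TGA GCT GTA TCC TAC ATT TGT CGT — no ATG→stop ORF.
Frame +2: CTA CAC AGA CAT CTT TGG GTT CGT CAT ACT TGT GAT TAG CAC GGC ATT GAG CTG TAT CCT ACA TTT GTC GTC — no ATG→stop ORF.
Frame +3: TAC ACA GAC ATC TTT GGG TTC GTC ATA CTT GTG ATT AGC ACG GCA TTG AGC TGT ATC CTA CAT TTG TCG — no ATG→stop ORF.
Frame -1: GAC GAC AAA TGT AGG ATA CAG CTC AAT GCC GTG CTA ATC ACA AGT ATG ACG AAC CCA AAG ATG TCT GTG TAG — ATG at 46, stop TAG at 70 → 27 nt; ATG at 61, stop TAG at 70 → 12 nt.
Frame -2: ACG ACA AAT GTA GGA TAC AGC TCA ATG CCG TGC TAA TCA CAA GTA TGA CGA ACC CAA AGA TGT CTG TGT AGT — ATG at 26, stop TAA at 35 → 12 nt.
Frame -3: CGA CAA ATG TAG GAT ACA GCT CAA TGC CGT GCT AAT CAC AAG TAT GAC GAA CCC AAA GAT GTC TGT GTA — ATG at 9, stop TAG at 12 → 6 nt.
Longest: frame -1, positions 46–72, 27 nt = 9 codons = 8 aa. → 27 nucleotides.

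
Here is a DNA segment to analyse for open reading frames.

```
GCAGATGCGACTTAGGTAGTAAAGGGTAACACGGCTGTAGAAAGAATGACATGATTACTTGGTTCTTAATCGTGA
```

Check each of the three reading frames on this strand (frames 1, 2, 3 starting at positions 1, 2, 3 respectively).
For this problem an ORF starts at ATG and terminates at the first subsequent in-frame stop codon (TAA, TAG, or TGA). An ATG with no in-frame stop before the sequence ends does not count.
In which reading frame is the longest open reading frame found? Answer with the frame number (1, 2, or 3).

2

Frame 1: GCA GAT GCG ACT TAG GTA GTA AAG GGT AAC ACG GCT GTA GAA AGA ATG ACA TGA TTA CTT GGT TCT TAA TCG TGA — ATG at 46, stop TGA at 52 → 9 nt.
Frame 2: CAG ATG CGA CTT AGG TAG TAA AGG GTA ACA CGG CTG TAG AAA GAA TGA CAT GAT TAC TTG GTT CTT AAT CGT — ATG at 5, stop TAG at 17 → 15 nt.
Frame 3: AGA TGC GAC TTA GGT AGT AAA GGG TAA CAC GGC TGT AGA AAG AAT GAC ATG ATT ACT TGG TTC TTA ATC GTG — no ATG→stop ORF.
Longest ORF is 15 nt in frame 2 (positions 5–19).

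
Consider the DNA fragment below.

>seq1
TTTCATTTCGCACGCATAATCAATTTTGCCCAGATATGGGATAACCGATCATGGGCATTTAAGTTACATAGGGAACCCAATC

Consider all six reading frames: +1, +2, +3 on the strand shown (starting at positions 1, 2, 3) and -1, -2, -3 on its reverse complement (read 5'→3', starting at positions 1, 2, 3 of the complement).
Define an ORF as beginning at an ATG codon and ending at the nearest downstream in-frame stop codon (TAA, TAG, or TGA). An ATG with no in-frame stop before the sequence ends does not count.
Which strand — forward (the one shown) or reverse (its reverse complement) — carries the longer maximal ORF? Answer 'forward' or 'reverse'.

Reverse complement (5'→3'): GATTGGGTTCCCTATGTAACTTAAATGCCCATGATCGGTTATCCCATATCTGGGCAAAATTGATTATGCGTGCGAAATGAAA
Frame +1: TTT CAT TTC GCA CGC ATA ATC AAT TTT GCC CAG ATA TGG GAT AAC CGA TCA TGG GCA TTT AAG TTA CAT AGG GAA CCC AAT — no ATG→stop ORF.
Frame +2: TTC ATT TCG CAC GCA TAA TCA ATT TTG CCC AGA TAT GGG ATA ACC GAT CAT GGG CAT TTA AGT TAC ATA GGG AAC CCA ATC — no ATG→stop ORF.
Frame +3: TCA TTT CGC ACG CAT AAT CAA TTT TGC CCA GAT ATG GGA TAA CCG ATC ATG GGC ATT TAA GTT ACA TAG GGA ACC CAA — ATG at 36, stop TAA at 42 → 9 nt; ATG at 51, stop TAA at 60 → 12 nt.
Frame -1: GAT TGG GTT CCC TAT GTA ACT TAA ATG CCC ATG ATC GGT TAT CCC ATA TCT GGG CAA AAT TGA TTA TGC GTG CGA AAT GAA — ATG at 25, stop TGA at 61 → 39 nt; ATG at 31, stop TGA at 61 → 33 nt.
Frame -2: ATT GGG TTC CCT ATG TAA CTT AAA TGC CCA TGA TCG GTT ATC CCA TAT CTG GGC AAA ATT GAT TAT GCG TGC GAA ATG AAA — ATG at 14, stop TAA at 17 → 6 nt.
Frame -3: TTG GGT TCC CTA TGT AAC TTA AAT GCC CAT GAT CGG TTA TCC CAT ATC TGG GCA AAA TTG ATT ATG CGT GCG AAA TGA — ATG at 66, stop TGA at 78 → 15 nt.
Forward-strand max 12 nt; reverse-strand max 39 nt. The reverse strand has the longer ORF.

reverse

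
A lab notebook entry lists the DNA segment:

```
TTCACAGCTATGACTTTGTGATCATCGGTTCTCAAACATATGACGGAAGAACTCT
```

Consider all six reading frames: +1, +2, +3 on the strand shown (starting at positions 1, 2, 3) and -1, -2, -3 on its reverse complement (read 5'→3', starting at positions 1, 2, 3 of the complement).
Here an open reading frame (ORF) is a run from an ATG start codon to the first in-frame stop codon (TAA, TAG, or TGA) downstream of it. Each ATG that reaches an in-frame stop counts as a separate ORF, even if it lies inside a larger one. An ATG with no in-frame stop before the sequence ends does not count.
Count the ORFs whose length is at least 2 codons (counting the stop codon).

Reverse complement (5'→3'): AGAGTTCTTCCGTCATATGTTTGAGAACCGATGATCACAAAGTCATAGCTGTGAA
Frame +1: TTC ACA GCT ATG ACT TTG TGA TCA TCG GTT CTC AAA CAT ATG ACG GAA GAA CTC — ATG at 10, stop TGA at 19 → 12 nt.
Frame +2: TCA CAG CTA TGA CTT TGT GAT CAT CGG TTC TCA AAC ATA TGA CGG AAG AAC TCT — no ATG→stop ORF.
Frame +3: CAC AGC TAT GAC TTT GTG ATC ATC GGT TCT CAA ACA TAT GAC GGA AGA ACT — no ATG→stop ORF.
Frame -1: AGA GTT CTT CCG TCA TAT GTT TGA GAA CCG ATG ATC ACA AAG TCA TAG CTG TGA — ATG at 31, stop TAG at 46 → 18 nt.
Frame -2: GAG TTC TTC CGT CAT ATG TTT GAG AAC CGA TGA TCA CAA AGT CAT AGC TGT GAA — ATG at 17, stop TGA at 32 → 18 nt.
Frame -3: AGT TCT TCC GTC ATA TGT TTG AGA ACC GAT GAT CAC AAA GTC ATA GCT GTG — no ATG→stop ORF.
ORFs ≥ 2 codons: frame +1 10–21 (4 codons), frame -1 31–48 (6 codons), frame -2 17–34 (6 codons). Count = 3.

3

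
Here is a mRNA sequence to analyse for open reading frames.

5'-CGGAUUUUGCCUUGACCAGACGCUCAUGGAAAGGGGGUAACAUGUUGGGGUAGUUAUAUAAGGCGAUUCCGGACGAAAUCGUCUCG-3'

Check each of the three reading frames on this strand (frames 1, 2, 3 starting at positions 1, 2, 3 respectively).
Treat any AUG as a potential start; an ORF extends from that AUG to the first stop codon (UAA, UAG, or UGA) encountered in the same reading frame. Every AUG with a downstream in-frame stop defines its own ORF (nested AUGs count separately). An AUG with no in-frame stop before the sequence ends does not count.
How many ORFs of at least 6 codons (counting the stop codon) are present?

Frame 1: CGG AUU UUG CCU UGA CCA GAC GCU CAU GGA AAG GGG GUA ACA UGU UGG GGU AGU UAU AUA AGG CGA UUC CGG ACG AAA UCG UCU — no AUG→stop ORF.
Frame 2: GGA UUU UGC CUU GAC CAG ACG CUC AUG GAA AGG GGG UAA CAU GUU GGG GUA GUU AUA UAA GGC GAU UCC GGA CGA AAU CGU CUC — AUG at 26, stop UAA at 38 → 15 nt.
Frame 3: GAU UUU GCC UUG ACC AGA CGC UCA UGG AAA GGG GGU AAC AUG UUG GGG UAG UUA UAU AAG GCG AUU CCG GAC GAA AUC GUC UCG — AUG at 42, stop UAG at 51 → 12 nt.
No ORF reaches 6 codons. Count = 0.

0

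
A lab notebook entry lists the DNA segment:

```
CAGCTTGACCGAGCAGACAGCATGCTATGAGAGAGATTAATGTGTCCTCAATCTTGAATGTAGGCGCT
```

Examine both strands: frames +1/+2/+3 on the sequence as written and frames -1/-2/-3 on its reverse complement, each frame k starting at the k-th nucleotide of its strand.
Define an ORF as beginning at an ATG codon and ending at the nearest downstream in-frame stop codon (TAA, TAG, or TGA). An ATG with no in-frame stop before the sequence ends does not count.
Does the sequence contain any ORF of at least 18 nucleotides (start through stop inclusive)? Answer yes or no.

yes

Reverse complement (5'→3'): AGCGCCTACATTCAAGATTGAGGACACATTAATCTCTCTCATAGCATGCTGTCTGCTCGGTCAAGCTG
Frame +1: CAG CTT GAC CGA GCA GAC AGC ATG CTA TGA GAG AGA TTA ATG TGT CCT CAA TCT TGA ATG TAG GCG — ATG at 22, stop TGA at 28 → 9 nt; ATG at 40, stop TGA at 55 → 18 nt; ATG at 58, stop TAG at 61 → 6 nt.
Frame +2: AGC TTG ACC GAG CAG ACA GCA TGC TAT GAG AGA GAT TAA TGT GTC CTC AAT CTT GAA TGT AGG CGC — no ATG→stop ORF.
Frame +3: GCT TGA CCG AGC AGA CAG CAT GCT ATG AGA GAG ATT AAT GTG TCC TCA ATC TTG AAT GTA GGC GCT — no ATG→stop ORF.
Frame -1: AGC GCC TAC ATT CAA GAT TGA GGA CAC ATT AAT CTC TCT CAT AGC ATG CTG TCT GCT CGG TCA AGC — no ATG→stop ORF.
Frame -2: GCG CCT ACA TTC AAG ATT GAG GAC ACA TTA ATC TCT CTC ATA GCA TGC TGT CTG CTC GGT CAA GCT — no ATG→stop ORF.
Frame -3: CGC CTA CAT TCA AGA TTG AGG ACA CAT TAA TCT CTC TCA TAG CAT GCT GTC TGC TCG GTC AAG CTG — no ATG→stop ORF.
Frame +1 has an ORF of 18 nucleotides (positions 40–57) ≥ 18, so yes.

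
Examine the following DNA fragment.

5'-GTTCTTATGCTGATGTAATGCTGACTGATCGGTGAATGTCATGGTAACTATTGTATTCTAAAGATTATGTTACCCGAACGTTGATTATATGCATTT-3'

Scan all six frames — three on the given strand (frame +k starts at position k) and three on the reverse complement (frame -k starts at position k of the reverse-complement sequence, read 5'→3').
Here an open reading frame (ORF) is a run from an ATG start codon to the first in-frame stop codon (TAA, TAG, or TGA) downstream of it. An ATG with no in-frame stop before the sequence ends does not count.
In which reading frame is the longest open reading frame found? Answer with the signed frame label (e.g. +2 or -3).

Reverse complement (5'→3'): AAATGCATATAATCAACGTTCGGGTAACATAATCTTTAGAATACAATAGTTACCATGACATTCACCGATCAGTCAGCATTACATCAGCATAAGAAC
Frame +1: GTT CTT ATG CTG ATG TAA TGC TGA CTG ATC GGT GAA TGT CAT GGT AAC TAT TGT ATT CTA AAG ATT ATG TTA CCC GAA CGT TGA TTA TAT GCA TTT — ATG at 7, stop TAA at 16 → 12 nt; ATG at 13, stop TAA at 16 → 6 nt; ATG at 67, stop TGA at 82 → 18 nt.
Frame +2: TTC TTA TGC TGA TGT AAT GCT GAC TGA TCG GTG AAT GTC ATG GTA ACT ATT GTA TTC TAA AGA TTA TGT TAC CCG AAC GTT GAT TAT ATG CAT — ATG at 41, stop TAA at 59 → 21 nt.
Frame +3: TCT TAT GCT GAT GTA ATG CTG ACT GAT CGG TGA ATG TCA TGG TAA CTA TTG TAT TCT AAA GAT TAT GTT ACC CGA ACG TTG ATT ATA TGC ATT — ATG at 18, stop TGA at 33 → 18 nt; ATG at 36, stop TAA at 45 → 12 nt.
Frame -1: AAA TGC ATA TAA TCA ACG TTC GGG TAA CAT AAT CTT TAG AAT ACA ATA GTT ACC ATG ACA TTC ACC GAT CAG TCA GCA TTA CAT CAG CAT AAG AAC — no ATG→stop ORF.
Frame -2: AAT GCA TAT AAT CAA CGT TCG GGT AAC ATA ATC TTT AGA ATA CAA TAG TTA CCA TGA CAT TCA CCG ATC AGT CAG CAT TAC ATC AGC ATA AGA — no ATG→stop ORF.
Frame -3: ATG CAT ATA ATC AAC GTT CGG GTA ACA TAA TCT TTA GAA TAC AAT AGT TAC CAT GAC ATT CAC CGA TCA GTC AGC ATT ACA TCA GCA TAA GAA — ATG at 3, stop TAA at 30 → 30 nt.
Longest ORF is 30 nt in frame -3 (positions 3–32).

-3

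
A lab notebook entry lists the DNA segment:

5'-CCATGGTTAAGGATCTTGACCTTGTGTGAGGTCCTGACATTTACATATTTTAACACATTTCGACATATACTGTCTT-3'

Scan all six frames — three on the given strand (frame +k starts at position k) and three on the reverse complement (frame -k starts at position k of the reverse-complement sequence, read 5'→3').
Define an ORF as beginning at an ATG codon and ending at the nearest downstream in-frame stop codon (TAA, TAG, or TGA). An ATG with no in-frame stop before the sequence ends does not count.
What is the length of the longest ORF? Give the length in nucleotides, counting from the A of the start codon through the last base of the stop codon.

Reverse complement (5'→3'): AAGACAGTATATGTCGAAATGTGTTAAAATATGTAAATGTCAGGACCTCACACAAGGTCAAGATCCTTAACCATGG
Frame +1: CCA TGG TTA AGG ATC TTG ACC TTG TGT GAG GTC CTG ACA TTT ACA TAT TTT AAC ACA TTT CGA CAT ATA CTG TCT — no ATG→stop ORF.
Frame +2: CAT GGT TAA GGA TCT TGA CCT TGT GTG AGG TCC TGA CAT TTA CAT ATT TTA ACA CAT TTC GAC ATA TAC TGT CTT — no ATG→stop ORF.
Frame +3: ATG GTT AAG GAT CTT GAC CTT GTG TGA GGT CCT GAC ATT TAC ATA TTT TAA CAC ATT TCG ACA TAT ACT GTC — ATG at 3, stop TGA at 27 → 27 nt.
Frame -1: AAG ACA GTA TAT GTC GAA ATG TGT TAA AAT ATG TAA ATG TCA GGA CCT CAC ACA AGG TCA AGA TCC TTA ACC ATG — ATG at 19, stop TAA at 25 → 9 nt; ATG at 31, stop TAA at 34 → 6 nt.
Frame -2: AGA CAG TAT ATG TCG AAA TGT GTT AAA ATA TGT AAA TGT CAG GAC CTC ACA CAA GGT CAA GAT CCT TAA CCA TGG — ATG at 11, stop TAA at 68 → 60 nt.
Frame -3: GAC AGT ATA TGT CGA AAT GTG TTA AAA TAT GTA AAT GTC AGG ACC TCA CAC AAG GTC AAG ATC CTT AAC CAT — no ATG→stop ORF.
Longest: frame -2, positions 11–70, 60 nt = 20 codons = 19 aa. → 60 nucleotides.

60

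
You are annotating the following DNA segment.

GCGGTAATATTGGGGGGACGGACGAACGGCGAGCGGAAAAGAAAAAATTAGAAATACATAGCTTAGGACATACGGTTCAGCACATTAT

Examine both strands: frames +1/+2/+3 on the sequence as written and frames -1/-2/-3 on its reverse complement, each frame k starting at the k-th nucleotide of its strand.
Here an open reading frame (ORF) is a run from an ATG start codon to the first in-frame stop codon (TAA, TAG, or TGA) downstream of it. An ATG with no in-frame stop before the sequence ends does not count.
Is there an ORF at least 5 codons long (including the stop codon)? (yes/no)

Reverse complement (5'→3'): ATAATGTGCTGAACCGTATGTCCTAAGCTATGTATTTCTAATTTTTTCTTTTCCGCTCGCCGTTCGTCCGTCCCCCCAATATTACCGC
Frame +1: GCG GTA ATA TTG GGG GGA CGG ACG AAC GGC GAG CGG AAA AGA AAA AAT TAG AAA TAC ATA GCT TAG GAC ATA CGG TTC AGC ACA TTA — no ATG→stop ORF.
Frame +2: CGG TAA TAT TGG GGG GAC GGA CGA ACG GCG AGC GGA AAA GAA AAA ATT AGA AAT ACA TAG CTT AGG ACA TAC GGT TCA GCA CAT TAT — no ATG→stop ORF.
Frame +3: GGT AAT ATT GGG GGG ACG GAC GAA CGG CGA GCG GAA AAG AAA AAA TTA GAA ATA CAT AGC TTA GGA CAT ACG GTT CAG CAC ATT — no ATG→stop ORF.
Frame -1: ATA ATG TGC TGA ACC GTA TGT CCT AAG CTA TGT ATT TCT AAT TTT TTC TTT TCC GCT CGC CGT TCG TCC GTC CCC CCA ATA TTA CCG — ATG at 4, stop TGA at 10 → 9 nt.
Frame -2: TAA TGT GCT GAA CCG TAT GTC CTA AGC TAT GTA TTT CTA ATT TTT TCT TTT CCG CTC GCC GTT CGT CCG TCC CCC CAA TAT TAC CGC — no ATG→stop ORF.
Frame -3: AAT GTG CTG AAC CGT ATG TCC TAA GCT ATG TAT TTC TAA TTT TTT CTT TTC CGC TCG CCG TTC GTC CGT CCC CCC AAT ATT ACC — ATG at 18, stop TAA at 24 → 9 nt; ATG at 30, stop TAA at 39 → 12 nt.
Largest ORF found is 4 codons < 5, so no.

no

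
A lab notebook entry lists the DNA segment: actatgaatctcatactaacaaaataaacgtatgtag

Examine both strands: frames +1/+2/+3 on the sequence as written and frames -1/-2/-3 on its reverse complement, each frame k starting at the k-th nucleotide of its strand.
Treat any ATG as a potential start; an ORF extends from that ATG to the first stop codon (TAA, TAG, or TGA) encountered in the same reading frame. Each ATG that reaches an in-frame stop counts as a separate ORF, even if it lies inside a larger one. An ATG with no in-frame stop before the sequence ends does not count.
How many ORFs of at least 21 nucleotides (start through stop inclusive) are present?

Reverse complement (5'→3'): CTACATACGTTTATTTTGTTAGTATGAGATTCATAGT
Frame +1: ACT ATG AAT CTC ATA CTA ACA AAA TAA ACG TAT GTA — ATG at 4, stop TAA at 25 → 24 nt.
Frame +2: CTA TGA ATC TCA TAC TAA CAA AAT AAA CGT ATG TAG — ATG at 32, stop TAG at 35 → 6 nt.
Frame +3: TAT GAA TCT CAT ACT AAC AAA ATA AAC GTA TGT — no ATG→stop ORF.
Frame -1: CTA CAT ACG TTT ATT TTG TTA GTA TGA GAT TCA TAG — no ATG→stop ORF.
Frame -2: TAC ATA CGT TTA TTT TGT TAG TAT GAG ATT CAT AGT — no ATG→stop ORF.
Frame -3: ACA TAC GTT TAT TTT GTT AGT ATG AGA TTC ATA — no ATG→stop ORF.
ORFs ≥ 21 nucleotides: frame +1 4–27 (24 nucleotides). Count = 1.

1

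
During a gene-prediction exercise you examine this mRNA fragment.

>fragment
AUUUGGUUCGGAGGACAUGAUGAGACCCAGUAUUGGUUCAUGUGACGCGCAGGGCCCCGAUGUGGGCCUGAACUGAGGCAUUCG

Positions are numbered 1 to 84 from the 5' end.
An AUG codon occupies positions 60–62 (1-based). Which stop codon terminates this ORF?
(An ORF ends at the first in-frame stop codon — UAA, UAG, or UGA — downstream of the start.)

UGA

Codons from position 60: AUG (60–62), UGG (63–65), GCC (66–68), UGA (69–71).
The first in-frame stop codon is UGA.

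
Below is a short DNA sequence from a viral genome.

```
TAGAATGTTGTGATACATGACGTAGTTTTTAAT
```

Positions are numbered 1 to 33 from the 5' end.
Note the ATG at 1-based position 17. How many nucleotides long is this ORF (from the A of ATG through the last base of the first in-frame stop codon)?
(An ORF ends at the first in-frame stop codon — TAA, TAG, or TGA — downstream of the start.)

Codons from position 17: ATG (17–19), ACG (20–22), TAG (23–25).
TAG is the first in-frame stop; ORF spans 17–25, 9 nucleotides.

9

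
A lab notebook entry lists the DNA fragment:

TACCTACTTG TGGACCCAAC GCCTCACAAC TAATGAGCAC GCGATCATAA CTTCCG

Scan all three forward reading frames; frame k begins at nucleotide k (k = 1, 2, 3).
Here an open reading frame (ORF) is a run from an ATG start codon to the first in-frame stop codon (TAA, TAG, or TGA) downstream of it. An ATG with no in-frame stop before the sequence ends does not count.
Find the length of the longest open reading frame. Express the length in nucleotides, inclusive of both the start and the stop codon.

18

Frame 1: TAC CTA CTT GTG GAC CCA ACG CCT CAC AAC TAA TGA GCA CGC GAT CAT AAC TTC — no ATG→stop ORF.
Frame 2: ACC TAC TTG TGG ACC CAA CGC CTC ACA ACT AAT GAG CAC GCG ATC ATA ACT TCC — no ATG→stop ORF.
Frame 3: CCT ACT TGT GGA CCC AAC GCC TCA CAA CTA ATG AGC ACG CGA TCA TAA CTT CCG — ATG at 33, stop TAA at 48 → 18 nt.
Longest: frame 3, positions 33–50, 18 nt = 6 codons = 5 aa. → 18 nucleotides.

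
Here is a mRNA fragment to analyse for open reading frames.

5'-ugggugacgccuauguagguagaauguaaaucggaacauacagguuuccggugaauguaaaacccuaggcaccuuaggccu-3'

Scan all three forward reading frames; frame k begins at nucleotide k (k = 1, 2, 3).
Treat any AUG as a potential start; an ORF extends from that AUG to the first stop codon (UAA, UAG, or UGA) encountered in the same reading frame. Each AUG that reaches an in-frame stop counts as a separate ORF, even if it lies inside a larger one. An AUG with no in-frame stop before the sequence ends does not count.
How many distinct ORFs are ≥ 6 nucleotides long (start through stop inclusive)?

Frame 1: UGG GUG ACG CCU AUG UAG GUA GAA UGU AAA UCG GAA CAU ACA GGU UUC CGG UGA AUG UAA AAC CCU AGG CAC CUU AGG CCU — AUG at 13, stop UAG at 16 → 6 nt; AUG at 55, stop UAA at 58 → 6 nt.
Frame 2: GGG UGA CGC CUA UGU AGG UAG AAU GUA AAU CGG AAC AUA CAG GUU UCC GGU GAA UGU AAA ACC CUA GGC ACC UUA GGC — no AUG→stop ORF.
Frame 3: GGU GAC GCC UAU GUA GGU AGA AUG UAA AUC GGA ACA UAC AGG UUU CCG GUG AAU GUA AAA CCC UAG GCA CCU UAG GCC — AUG at 24, stop UAA at 27 → 6 nt.
ORFs ≥ 6 nucleotides: frame 1 13–18 (6 nucleotides), frame 1 55–60 (6 nucleotides), frame 3 24–29 (6 nucleotides). Count = 3.

3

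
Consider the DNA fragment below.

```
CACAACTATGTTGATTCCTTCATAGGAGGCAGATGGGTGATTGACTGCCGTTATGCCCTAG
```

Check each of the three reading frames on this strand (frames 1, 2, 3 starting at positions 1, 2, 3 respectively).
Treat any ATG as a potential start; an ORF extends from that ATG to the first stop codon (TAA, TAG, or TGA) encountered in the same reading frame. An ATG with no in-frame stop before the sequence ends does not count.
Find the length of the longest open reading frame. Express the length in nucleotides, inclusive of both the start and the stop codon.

18

Frame 1: CAC AAC TAT GTT GAT TCC TTC ATA GGA GGC AGA TGG GTG ATT GAC TGC CGT TAT GCC CTA — no ATG→stop ORF.
Frame 2: ACA ACT ATG TTG ATT CCT TCA TAG GAG GCA GAT GGG TGA TTG ACT GCC GTT ATG CCC TAG — ATG at 8, stop TAG at 23 → 18 nt; ATG at 53, stop TAG at 59 → 9 nt.
Frame 3: CAA CTA TGT TGA TTC CTT CAT AGG AGG CAG ATG GGT GAT TGA CTG CCG TTA TGC CCT — ATG at 33, stop TGA at 42 → 12 nt.
Longest: frame 2, positions 8–25, 18 nt = 6 codons = 5 aa. → 18 nucleotides.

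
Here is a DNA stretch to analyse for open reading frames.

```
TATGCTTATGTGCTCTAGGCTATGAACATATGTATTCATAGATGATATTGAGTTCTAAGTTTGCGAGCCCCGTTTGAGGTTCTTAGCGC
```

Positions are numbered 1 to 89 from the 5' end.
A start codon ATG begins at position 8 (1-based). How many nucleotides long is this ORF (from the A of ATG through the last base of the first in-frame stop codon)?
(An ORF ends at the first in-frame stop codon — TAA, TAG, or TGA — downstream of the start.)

18

Codons from position 8: ATG (8–10), TGC (11–13), TCT (14–16), AGG (17–19), CTA (20–22), TGA (23–25).
TGA is the first in-frame stop; ORF spans 8–25, 18 nucleotides.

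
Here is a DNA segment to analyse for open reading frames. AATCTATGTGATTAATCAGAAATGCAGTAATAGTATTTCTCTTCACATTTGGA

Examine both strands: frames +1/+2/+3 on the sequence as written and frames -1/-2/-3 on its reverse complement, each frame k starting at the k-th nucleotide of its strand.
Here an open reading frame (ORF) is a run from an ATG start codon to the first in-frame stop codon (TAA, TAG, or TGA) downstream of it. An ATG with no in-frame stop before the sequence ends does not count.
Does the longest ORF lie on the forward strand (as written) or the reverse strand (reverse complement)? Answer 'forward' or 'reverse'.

Reverse complement (5'→3'): TCCAAATGTGAAGAGAAATACTATTACTGCATTTCTGATTAATCACATAGATT
Frame +1: AAT CTA TGT GAT TAA TCA GAA ATG CAG TAA TAG TAT TTC TCT TCA CAT TTG — ATG at 22, stop TAA at 28 → 9 nt.
Frame +2: ATC TAT GTG ATT AAT CAG AAA TGC AGT AAT AGT ATT TCT CTT CAC ATT TGG — no ATG→stop ORF.
Frame +3: TCT ATG TGA TTA ATC AGA AAT GCA GTA ATA GTA TTT CTC TTC ACA TTT GGA — ATG at 6, stop TGA at 9 → 6 nt.
Frame -1: TCC AAA TGT GAA GAG AAA TAC TAT TAC TGC ATT TCT GAT TAA TCA CAT AGA — no ATG→stop ORF.
Frame -2: CCA AAT GTG AAG AGA AAT ACT ATT ACT GCA TTT CTG ATT AAT CAC ATA GAT — no ATG→stop ORF.
Frame -3: CAA ATG TGA AGA GAA ATA CTA TTA CTG CAT TTC TGA TTA ATC ACA TAG ATT — ATG at 6, stop TGA at 9 → 6 nt.
Forward-strand max 9 nt; reverse-strand max 6 nt. The forward strand has the longer ORF.

forward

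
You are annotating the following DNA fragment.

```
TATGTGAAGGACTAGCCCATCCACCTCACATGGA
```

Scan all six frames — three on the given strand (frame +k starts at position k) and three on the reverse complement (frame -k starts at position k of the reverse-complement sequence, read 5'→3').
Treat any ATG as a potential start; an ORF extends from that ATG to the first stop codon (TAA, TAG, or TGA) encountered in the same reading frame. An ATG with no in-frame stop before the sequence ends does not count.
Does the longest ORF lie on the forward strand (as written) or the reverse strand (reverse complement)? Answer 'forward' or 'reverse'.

reverse

Reverse complement (5'→3'): TCCATGTGAGGTGGATGGGCTAGTCCTTCACATA
Frame +1: TAT GTG AAG GAC TAG CCC ATC CAC CTC ACA TGG — no ATG→stop ORF.
Frame +2: ATG TGA AGG ACT AGC CCA TCC ACC TCA CAT GGA — ATG at 2, stop TGA at 5 → 6 nt.
Frame +3: TGT GAA GGA CTA GCC CAT CCA CCT CAC ATG — no ATG→stop ORF.
Frame -1: TCC ATG TGA GGT GGA TGG GCT AGT CCT TCA CAT — ATG at 4, stop TGA at 7 → 6 nt.
Frame -2: CCA TGT GAG GTG GAT GGG CTA GTC CTT CAC ATA — no ATG→stop ORF.
Frame -3: CAT GTG AGG TGG ATG GGC TAG TCC TTC ACA — ATG at 15, stop TAG at 21 → 9 nt.
Forward-strand max 6 nt; reverse-strand max 9 nt. The reverse strand has the longer ORF.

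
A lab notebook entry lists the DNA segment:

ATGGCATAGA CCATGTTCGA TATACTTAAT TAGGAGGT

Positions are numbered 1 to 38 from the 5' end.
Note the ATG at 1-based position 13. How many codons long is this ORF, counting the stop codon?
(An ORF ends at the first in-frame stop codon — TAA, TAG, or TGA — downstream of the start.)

Codons from position 13: ATG (13–15), TTC (16–18), GAT (19–21), ATA (22–24), CTT (25–27), AAT (28–30), TAG (31–33).
TAG is the first in-frame stop; that's 7 codons including the stop.

7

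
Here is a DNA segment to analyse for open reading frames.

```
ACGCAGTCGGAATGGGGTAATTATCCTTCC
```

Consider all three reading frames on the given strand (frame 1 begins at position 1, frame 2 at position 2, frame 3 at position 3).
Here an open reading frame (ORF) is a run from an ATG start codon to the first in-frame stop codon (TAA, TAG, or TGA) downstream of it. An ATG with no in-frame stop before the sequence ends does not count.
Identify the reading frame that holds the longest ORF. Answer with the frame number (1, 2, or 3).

3

Frame 1: ACG CAG TCG GAA TGG GGT AAT TAT CCT TCC — no ATG→stop ORF.
Frame 2: CGC AGT CGG AAT GGG GTA ATT ATC CTT — no ATG→stop ORF.
Frame 3: GCA GTC GGA ATG GGG TAA TTA TCC TTC — ATG at 12, stop TAA at 18 → 9 nt.
Longest ORF is 9 nt in frame 3 (positions 12–20).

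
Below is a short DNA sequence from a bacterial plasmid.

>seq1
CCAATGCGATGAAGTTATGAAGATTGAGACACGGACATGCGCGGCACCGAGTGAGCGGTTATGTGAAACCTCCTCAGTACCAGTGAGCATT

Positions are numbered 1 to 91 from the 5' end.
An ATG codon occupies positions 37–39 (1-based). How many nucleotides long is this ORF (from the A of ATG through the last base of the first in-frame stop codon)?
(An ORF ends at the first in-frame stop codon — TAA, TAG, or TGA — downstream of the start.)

Codons from position 37: ATG (37–39), CGC (40–42), GGC (43–45), ACC (46–48), GAG (49–51), TGA (52–54).
TGA is the first in-frame stop; ORF spans 37–54, 18 nucleotides.

18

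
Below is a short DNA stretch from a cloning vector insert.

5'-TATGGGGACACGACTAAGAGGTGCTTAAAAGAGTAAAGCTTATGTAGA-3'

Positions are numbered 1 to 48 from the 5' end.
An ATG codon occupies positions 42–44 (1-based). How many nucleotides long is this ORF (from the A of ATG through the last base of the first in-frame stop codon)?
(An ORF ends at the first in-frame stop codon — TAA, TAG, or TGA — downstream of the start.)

Codons from position 42: ATG (42–44), TAG (45–47).
TAG is the first in-frame stop; ORF spans 42–47, 6 nucleotides.

6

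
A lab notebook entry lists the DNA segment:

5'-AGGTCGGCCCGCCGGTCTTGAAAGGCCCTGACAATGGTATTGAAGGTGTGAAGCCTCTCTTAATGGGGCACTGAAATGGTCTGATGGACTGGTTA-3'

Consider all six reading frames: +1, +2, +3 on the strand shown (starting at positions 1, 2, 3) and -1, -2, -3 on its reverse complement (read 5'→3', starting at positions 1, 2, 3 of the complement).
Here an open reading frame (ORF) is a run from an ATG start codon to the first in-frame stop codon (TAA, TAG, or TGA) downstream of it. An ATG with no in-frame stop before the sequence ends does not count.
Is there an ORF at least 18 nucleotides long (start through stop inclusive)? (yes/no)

yes

Reverse complement (5'→3'): TAACCAGTCCATCAGACCATTTCAGTGCCCCATTAAGAGAGGCTTCACACCTTCAATACCATTGTCAGGGCCTTTCAAGACCGGCGGGCCGACCT
Frame +1: AGG TCG GCC CGC CGG TCT TGA AAG GCC CTG ACA ATG GTA TTG AAG GTG TGA AGC CTC TCT TAA TGG GGC ACT GAA ATG GTC TGA TGG ACT GGT — ATG at 34, stop TGA at 49 → 18 nt; ATG at 76, stop TGA at 82 → 9 nt.
Frame +2: GGT CGG CCC GCC GGT CTT GAA AGG CCC TGA CAA TGG TAT TGA AGG TGT GAA GCC TCT CTT AAT GGG GCA CTG AAA TGG TCT GAT GGA CTG GTT — no ATG→stop ORF.
Frame +3: GTC GGC CCG CCG GTC TTG AAA GGC CCT GAC AAT GGT ATT GAA GGT GTG AAG CCT CTC TTA ATG GGG CAC TGA AAT GGT CTG ATG GAC TGG TTA — ATG at 63, stop TGA at 72 → 12 nt.
Frame -1: TAA CCA GTC CAT CAG ACC ATT TCA GTG CCC CAT TAA GAG AGG CTT CAC ACC TTC AAT ACC ATT GTC AGG GCC TTT CAA GAC CGG CGG GCC GAC — no ATG→stop ORF.
Frame -2: AAC CAG TCC ATC AGA CCA TTT CAG TGC CCC ATT AAG AGA GGC TTC ACA CCT TCA ATA CCA TTG TCA GGG CCT TTC AAG ACC GGC GGG CCG ACC — no ATG→stop ORF.
Frame -3: ACC AGT CCA TCA GAC CAT TTC AGT GCC CCA TTA AGA GAG GCT TCA CAC CTT CAA TAC CAT TGT CAG GGC CTT TCA AGA CCG GCG GGC CGA CCT — no ATG→stop ORF.
Frame +1 has an ORF of 18 nucleotides (positions 34–51) ≥ 18, so yes.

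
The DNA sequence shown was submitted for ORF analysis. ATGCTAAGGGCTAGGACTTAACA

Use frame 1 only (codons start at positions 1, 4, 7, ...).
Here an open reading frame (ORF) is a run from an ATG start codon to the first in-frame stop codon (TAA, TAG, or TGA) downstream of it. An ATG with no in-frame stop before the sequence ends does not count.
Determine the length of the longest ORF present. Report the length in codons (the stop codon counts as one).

7

Frame 1: ATG CTA AGG GCT AGG ACT TAA — ATG at 1, stop TAA at 19 → 21 nt.
Longest: frame 1, positions 1–21, 21 nt = 7 codons = 6 aa. → 7 codons.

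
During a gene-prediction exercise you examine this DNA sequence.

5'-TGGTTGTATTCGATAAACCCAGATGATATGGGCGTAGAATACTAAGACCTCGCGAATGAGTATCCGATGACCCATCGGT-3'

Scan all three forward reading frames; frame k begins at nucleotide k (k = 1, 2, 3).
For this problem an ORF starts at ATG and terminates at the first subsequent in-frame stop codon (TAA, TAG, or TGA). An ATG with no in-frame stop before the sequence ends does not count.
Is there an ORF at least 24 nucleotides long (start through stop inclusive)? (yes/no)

Frame 1: TGG TTG TAT TCG ATA AAC CCA GAT GAT ATG GGC GTA GAA TAC TAA GAC CTC GCG AAT GAG TAT CCG ATG ACC CAT CGG — ATG at 28, stop TAA at 43 → 18 nt.
Frame 2: GGT TGT ATT CGA TAA ACC CAG ATG ATA TGG GCG TAG AAT ACT AAG ACC TCG CGA ATG AGT ATC CGA TGA CCC ATC GGT — ATG at 23, stop TAG at 35 → 15 nt; ATG at 56, stop TGA at 68 → 15 nt.
Frame 3: GTT GTA TTC GAT AAA CCC AGA TGA TAT GGG CGT AGA ATA CTA AGA CCT CGC GAA TGA GTA TCC GAT GAC CCA TCG — no ATG→stop ORF.
Largest ORF found is 18 nucleotides < 24, so no.

no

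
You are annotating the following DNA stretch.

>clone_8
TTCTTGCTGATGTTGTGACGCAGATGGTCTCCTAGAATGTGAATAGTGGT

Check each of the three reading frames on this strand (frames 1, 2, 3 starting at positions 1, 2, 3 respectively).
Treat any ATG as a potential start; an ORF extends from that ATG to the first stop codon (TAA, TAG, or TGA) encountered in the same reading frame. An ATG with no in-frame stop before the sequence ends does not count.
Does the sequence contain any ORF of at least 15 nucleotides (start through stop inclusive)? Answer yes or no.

no

Frame 1: TTC TTG CTG ATG TTG TGA CGC AGA TGG TCT CCT AGA ATG TGA ATA GTG — ATG at 10, stop TGA at 16 → 9 nt; ATG at 37, stop TGA at 40 → 6 nt.
Frame 2: TCT TGC TGA TGT TGT GAC GCA GAT GGT CTC CTA GAA TGT GAA TAG TGG — no ATG→stop ORF.
Frame 3: CTT GCT GAT GTT GTG ACG CAG ATG GTC TCC TAG AAT GTG AAT AGT GGT — ATG at 24, stop TAG at 33 → 12 nt.
Largest ORF found is 12 nucleotides < 15, so no.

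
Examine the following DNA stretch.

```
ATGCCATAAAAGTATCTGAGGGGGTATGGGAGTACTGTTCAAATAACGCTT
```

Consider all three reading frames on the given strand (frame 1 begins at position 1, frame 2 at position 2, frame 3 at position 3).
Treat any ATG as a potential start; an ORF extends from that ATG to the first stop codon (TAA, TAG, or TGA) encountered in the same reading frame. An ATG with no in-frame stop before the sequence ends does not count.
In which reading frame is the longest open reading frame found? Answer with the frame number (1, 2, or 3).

2

Frame 1: ATG CCA TAA AAG TAT CTG AGG GGG TAT GGG AGT ACT GTT CAA ATA ACG CTT — ATG at 1, stop TAA at 7 → 9 nt.
Frame 2: TGC CAT AAA AGT ATC TGA GGG GGT ATG GGA GTA CTG TTC AAA TAA CGC — ATG at 26, stop TAA at 44 → 21 nt.
Frame 3: GCC ATA AAA GTA TCT GAG GGG GTA TGG GAG TAC TGT TCA AAT AAC GCT — no ATG→stop ORF.
Longest ORF is 21 nt in frame 2 (positions 26–46).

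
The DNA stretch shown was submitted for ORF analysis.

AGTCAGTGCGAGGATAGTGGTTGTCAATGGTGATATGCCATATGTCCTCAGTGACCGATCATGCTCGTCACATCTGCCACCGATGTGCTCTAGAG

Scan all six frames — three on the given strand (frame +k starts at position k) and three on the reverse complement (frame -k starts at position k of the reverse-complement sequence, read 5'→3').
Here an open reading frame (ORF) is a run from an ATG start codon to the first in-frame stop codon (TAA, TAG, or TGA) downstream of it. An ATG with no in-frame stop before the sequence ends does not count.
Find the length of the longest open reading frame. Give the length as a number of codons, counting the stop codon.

11

Reverse complement (5'→3'): CTCTAGAGCACATCGGTGGCAGATGTGACGAGCATGATCGGTCACTGAGGACATATGGCATATCACCATTGACAACCACTATCCTCGCACTGACT
Frame +1: AGT CAG TGC GAG GAT AGT GGT TGT CAA TGG TGA TAT GCC ATA TGT CCT CAG TGA CCG ATC ATG CTC GTC ACA TCT GCC ACC GAT GTG CTC TAG — ATG at 61, stop TAG at 91 → 33 nt.
Frame +2: GTC AGT GCG AGG ATA GTG GTT GTC AAT GGT GAT ATG CCA TAT GTC CTC AGT GAC CGA TCA TGC TCG TCA CAT CTG CCA CCG ATG TGC TCT AGA — no ATG→stop ORF.
Frame +3: TCA GTG CGA GGA TAG TGG TTG TCA ATG GTG ATA TGC CAT ATG TCC TCA GTG ACC GAT CAT GCT CGT CAC ATC TGC CAC CGA TGT GCT CTA GAG — no ATG→stop ORF.
Frame -1: CTC TAG AGC ACA TCG GTG GCA GAT GTG ACG AGC ATG ATC GGT CAC TGA GGA CAT ATG GCA TAT CAC CAT TGA CAA CCA CTA TCC TCG CAC TGA — ATG at 34, stop TGA at 46 → 15 nt; ATG at 55, stop TGA at 70 → 18 nt.
Frame -2: TCT AGA GCA CAT CGG TGG CAG ATG TGA CGA GCA TGA TCG GTC ACT GAG GAC ATA TGG CAT ATC ACC ATT GAC AAC CAC TAT CCT CGC ACT GAC — ATG at 23, stop TGA at 26 → 6 nt.
Frame -3: CTA GAG CAC ATC GGT GGC AGA TGT GAC GAG CAT GAT CGG TCA CTG AGG ACA TAT GGC ATA TCA CCA TTG ACA ACC ACT ATC CTC GCA CTG ACT — no ATG→stop ORF.
Longest: frame +1, positions 61–93, 33 nt = 11 codons = 10 aa. → 11 codons.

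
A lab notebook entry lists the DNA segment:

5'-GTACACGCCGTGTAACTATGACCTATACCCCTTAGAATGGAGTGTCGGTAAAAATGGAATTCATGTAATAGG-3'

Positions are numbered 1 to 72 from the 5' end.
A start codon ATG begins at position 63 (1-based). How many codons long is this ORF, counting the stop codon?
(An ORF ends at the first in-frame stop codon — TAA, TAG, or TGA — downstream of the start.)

2

Codons from position 63: ATG (63–65), TAA (66–68).
TAA is the first in-frame stop; that's 2 codons including the stop.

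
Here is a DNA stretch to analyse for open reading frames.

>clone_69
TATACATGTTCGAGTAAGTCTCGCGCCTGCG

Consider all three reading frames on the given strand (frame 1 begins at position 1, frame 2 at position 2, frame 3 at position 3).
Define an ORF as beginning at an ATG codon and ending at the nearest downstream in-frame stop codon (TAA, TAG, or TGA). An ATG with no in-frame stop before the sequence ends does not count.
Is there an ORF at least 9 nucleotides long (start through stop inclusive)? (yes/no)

Frame 1: TAT ACA TGT TCG AGT AAG TCT CGC GCC TGC — no ATG→stop ORF.
Frame 2: ATA CAT GTT CGA GTA AGT CTC GCG CCT GCG — no ATG→stop ORF.
Frame 3: TAC ATG TTC GAG TAA GTC TCG CGC CTG — ATG at 6, stop TAA at 15 → 12 nt.
Frame 3 has an ORF of 12 nucleotides (positions 6–17) ≥ 9, so yes.

yes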